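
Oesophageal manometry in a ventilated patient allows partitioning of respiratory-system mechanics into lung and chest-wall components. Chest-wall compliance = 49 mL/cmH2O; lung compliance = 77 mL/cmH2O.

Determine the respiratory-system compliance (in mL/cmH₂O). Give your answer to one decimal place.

29.9

Lung and chest wall are elastances in series: 1/Crs = 1/CL + 1/Ccw.
1/Crs = 1/77 + 1/49 = 0.0334.
Crs = 29.94 mL/cmH2O.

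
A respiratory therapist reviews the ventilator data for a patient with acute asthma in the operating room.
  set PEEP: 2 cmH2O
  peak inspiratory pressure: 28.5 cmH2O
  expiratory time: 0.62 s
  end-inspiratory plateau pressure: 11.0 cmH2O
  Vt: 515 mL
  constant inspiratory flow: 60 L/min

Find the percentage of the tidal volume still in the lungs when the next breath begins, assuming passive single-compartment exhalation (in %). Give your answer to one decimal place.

53.8

Flow: 60 L/min ÷ 60 = 1 L/s.
R = (PIP − Pplat)/V̇ = (28.5 − 11.0) / 1 = 17.5/1 = 17.5 cmH2O·s/L.
C = Vt/(Pplat − PEEP) = 515.0 / (11.0 − 2) = 515.0/9.0 = 57.222 mL/cmH2O.
τ = R × C = 17.5 × 0.05722 L/cmH2O = 1.001 s.
Fraction remaining at end-expiration = e^(−Te/τ) = e^(−0.62/1.001) = 0.5383 → 53.83%.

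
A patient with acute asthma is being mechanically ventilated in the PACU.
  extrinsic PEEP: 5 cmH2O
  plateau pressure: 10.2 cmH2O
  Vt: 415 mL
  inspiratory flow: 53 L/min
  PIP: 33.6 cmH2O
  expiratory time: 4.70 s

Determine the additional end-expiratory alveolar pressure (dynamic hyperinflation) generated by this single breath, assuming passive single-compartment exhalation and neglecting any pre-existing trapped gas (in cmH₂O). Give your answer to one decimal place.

Flow: 53 L/min ÷ 60 = 0.8833 L/s.
R = (PIP − Pplat)/V̇ = (33.6 − 10.2) / 0.8833 = 23.4/0.8833 = 26.492 cmH2O·s/L.
C = Vt/(Pplat − PEEP) = 415.0 / (10.2 − 5) = 415.0/5.2 = 79.808 mL/cmH2O.
τ = R × C = 26.492 × 0.07981 L/cmH2O = 2.114 s.
Fraction remaining = e^(−Te/τ) = e^(−4.70/2.114) = 0.1083; trapped volume = 415.0 × 0.1083 = 44.945 mL.
Additional alveolar pressure from trapping ≈ V_trapped / C = 44.945 / 79.808 = 0.5632 cmH2O.

0.6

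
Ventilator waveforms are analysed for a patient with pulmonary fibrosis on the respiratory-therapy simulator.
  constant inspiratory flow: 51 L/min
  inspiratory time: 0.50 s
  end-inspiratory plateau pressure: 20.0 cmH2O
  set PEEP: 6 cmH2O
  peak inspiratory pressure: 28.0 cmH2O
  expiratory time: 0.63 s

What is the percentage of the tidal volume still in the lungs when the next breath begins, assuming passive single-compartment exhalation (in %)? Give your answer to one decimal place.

Flow: 51 L/min ÷ 60 = 0.85 L/s.
Vt = flow × Ti = 0.85 L/s × 0.50 s × 1000 mL/L = 425.0 mL.
R = (PIP − Pplat)/V̇ = (28.0 − 20.0) / 0.85 = 8.0/0.85 = 9.412 cmH2O·s/L.
C = Vt/(Pplat − PEEP) = 425.0 / (20.0 − 6) = 425.0/14.0 = 30.357 mL/cmH2O.
τ = R × C = 9.412 × 0.03036 L/cmH2O = 0.2857 s.
Fraction remaining at end-expiration = e^(−Te/τ) = e^(−0.63/0.2857) = 0.1102 → 11.02%.

11.0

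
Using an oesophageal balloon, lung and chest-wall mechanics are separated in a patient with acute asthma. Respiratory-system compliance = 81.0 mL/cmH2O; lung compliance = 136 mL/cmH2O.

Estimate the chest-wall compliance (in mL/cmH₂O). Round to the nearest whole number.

1/Ccw = 1/Crs − 1/CL.
1/Ccw = 1/81.0 − 1/136 = 0.004993.
Ccw = 200.28 mL/cmH2O.

200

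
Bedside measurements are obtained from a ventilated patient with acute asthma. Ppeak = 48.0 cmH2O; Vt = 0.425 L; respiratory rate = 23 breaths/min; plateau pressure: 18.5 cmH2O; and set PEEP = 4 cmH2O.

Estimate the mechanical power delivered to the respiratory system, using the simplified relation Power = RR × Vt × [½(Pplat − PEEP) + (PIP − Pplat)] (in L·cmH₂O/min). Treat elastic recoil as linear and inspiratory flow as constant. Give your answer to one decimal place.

Per-breath work = Vt × [½(Pplat−PEEP) + (PIP−Pplat)] = 0.425 × [0.5×14.5 + 29.5] = 0.425 × 36.75 = 15.619 L·cmH2O.
Power = 23 × 15.619 = 359.24 L·cmH2O/min.

359.2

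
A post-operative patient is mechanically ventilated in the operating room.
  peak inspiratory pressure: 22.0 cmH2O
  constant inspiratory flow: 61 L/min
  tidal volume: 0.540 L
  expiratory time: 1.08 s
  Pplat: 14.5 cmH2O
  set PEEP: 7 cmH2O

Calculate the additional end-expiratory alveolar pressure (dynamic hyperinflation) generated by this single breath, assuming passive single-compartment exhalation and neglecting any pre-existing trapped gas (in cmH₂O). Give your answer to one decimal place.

Flow: 61 L/min ÷ 60 = 1.0167 L/s.
R = (PIP − Pplat)/V̇ = (22.0 − 14.5) / 1.0167 = 7.5/1.0167 = 7.377 cmH2O·s/L.
C = Vt/(Pplat − PEEP) = 540.0 / (14.5 − 7) = 540.0/7.5 = 72.0 mL/cmH2O.
τ = R × C = 7.377 × 0.072 L/cmH2O = 0.5311 s.
Fraction remaining = e^(−Te/τ) = e^(−1.08/0.5311) = 0.1309; trapped volume = 540.0 × 0.1309 = 70.686 mL.
Additional alveolar pressure from trapping ≈ V_trapped / C = 70.686 / 72.0 = 0.9818 cmH2O.

1.0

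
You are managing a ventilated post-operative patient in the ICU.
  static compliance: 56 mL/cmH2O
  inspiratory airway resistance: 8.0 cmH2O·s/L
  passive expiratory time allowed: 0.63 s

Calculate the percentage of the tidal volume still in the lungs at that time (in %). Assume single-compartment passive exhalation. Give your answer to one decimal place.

24.5

τ = R × C = 8.0 × 56 mL/cmH2O = 8.0 × 0.056 L/cmH2O = 0.448 s.
Passive exhalation: V(t)/V₀ = e^(−t/τ) = e^(−0.63/0.448) = 0.2451.
Fraction remaining = 0.2451 → 24.51%.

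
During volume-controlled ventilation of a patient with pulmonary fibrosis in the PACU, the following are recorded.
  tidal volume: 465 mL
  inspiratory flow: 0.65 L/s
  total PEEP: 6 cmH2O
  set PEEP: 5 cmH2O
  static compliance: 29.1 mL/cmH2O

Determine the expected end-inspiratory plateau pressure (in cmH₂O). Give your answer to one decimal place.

22.0

End-expiratory occlusion gives total PEEP = 6 cmH2O (intrinsic PEEP = 6 − 5 = 1). Use total PEEP for the elastic gradient.
Pplat = PEEPtotal + Vt / Cstat = 6 + 465 / 29.1 = 6 + 15.979 = 21.979 cmH2O.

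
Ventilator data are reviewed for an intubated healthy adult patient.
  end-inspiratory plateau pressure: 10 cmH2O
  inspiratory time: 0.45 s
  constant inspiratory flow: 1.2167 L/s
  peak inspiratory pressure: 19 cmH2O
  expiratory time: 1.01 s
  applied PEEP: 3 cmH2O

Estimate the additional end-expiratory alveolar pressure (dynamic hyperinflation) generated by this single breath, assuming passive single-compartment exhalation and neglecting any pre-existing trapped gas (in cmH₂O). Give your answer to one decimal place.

1.2

Vt = flow × Ti = 1.2167 L/s × 0.45 s × 1000 mL/L = 547.52 mL.
R = (PIP − Pplat)/V̇ = (19 − 10) / 1.2167 = 9.0/1.2167 = 7.397 cmH2O·s/L.
C = Vt/(Pplat − PEEP) = 547.52 / (10 − 3) = 547.52/7.0 = 78.217 mL/cmH2O.
τ = R × C = 7.397 × 0.07822 L/cmH2O = 0.5786 s.
Fraction remaining = e^(−Te/τ) = e^(−1.01/0.5786) = 0.1745; trapped volume = 547.52 × 0.1745 = 95.542 mL.
Additional alveolar pressure from trapping ≈ V_trapped / C = 95.542 / 78.217 = 1.221 cmH2O.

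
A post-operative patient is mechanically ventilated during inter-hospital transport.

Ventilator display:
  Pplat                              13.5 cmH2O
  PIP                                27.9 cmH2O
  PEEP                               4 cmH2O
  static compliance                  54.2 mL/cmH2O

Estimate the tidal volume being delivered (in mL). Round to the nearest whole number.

Vt = Cstat × (Pplat − PEEP) = 54.2 × (13.5 − 4) = 54.2 × 9.5 = 514.9 mL.

515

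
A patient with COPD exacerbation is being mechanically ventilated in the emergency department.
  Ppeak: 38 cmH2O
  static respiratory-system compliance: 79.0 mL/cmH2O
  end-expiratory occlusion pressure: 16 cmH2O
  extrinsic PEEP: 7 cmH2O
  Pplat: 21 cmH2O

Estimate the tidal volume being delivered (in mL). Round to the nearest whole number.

End-expiratory occlusion gives total PEEP = 16 cmH2O (intrinsic PEEP = 16 − 7 = 9). Use total PEEP for the elastic gradient.
Vt = Cstat × (Pplat − PEEPtotal) = 79.0 × (21 − 16) = 79.0 × 5.0 = 395.0 mL.

395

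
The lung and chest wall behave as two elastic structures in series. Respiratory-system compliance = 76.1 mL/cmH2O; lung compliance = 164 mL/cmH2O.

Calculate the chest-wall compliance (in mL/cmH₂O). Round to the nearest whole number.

142

1/Ccw = 1/Crs − 1/CL.
1/Ccw = 1/76.1 − 1/164 = 0.007043.
Ccw = 141.98 mL/cmH2O.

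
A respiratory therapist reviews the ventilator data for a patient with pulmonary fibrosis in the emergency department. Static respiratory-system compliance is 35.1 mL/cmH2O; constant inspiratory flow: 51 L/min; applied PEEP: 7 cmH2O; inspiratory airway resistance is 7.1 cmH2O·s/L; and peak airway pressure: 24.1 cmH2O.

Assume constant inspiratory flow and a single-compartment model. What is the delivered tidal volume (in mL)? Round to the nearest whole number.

388

Flow: 51 L/min ÷ 60 = 0.85 L/s.
Equation of motion (constant flow): PIP = Vt/C + R·V̇ + PEEP.
Vt/C = PIP − R·V̇ − PEEP = 24.1 − 6.035 − 7 = 11.065 cmH2O.
Vt = C × 11.065 = 35.1 × 11.065 = 388.38 mL.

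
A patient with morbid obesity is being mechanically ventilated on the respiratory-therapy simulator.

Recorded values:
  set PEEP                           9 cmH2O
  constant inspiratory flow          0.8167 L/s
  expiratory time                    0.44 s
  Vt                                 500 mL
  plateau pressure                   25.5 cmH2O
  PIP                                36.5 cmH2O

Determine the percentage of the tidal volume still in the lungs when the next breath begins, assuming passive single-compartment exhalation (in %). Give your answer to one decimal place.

34.0

R = (PIP − Pplat)/V̇ = (36.5 − 25.5) / 0.8167 = 11.0/0.8167 = 13.469 cmH2O·s/L.
C = Vt/(Pplat − PEEP) = 500.0 / (25.5 − 9) = 500.0/16.5 = 30.303 mL/cmH2O.
τ = R × C = 13.469 × 0.0303 L/cmH2O = 0.4081 s.
Fraction remaining at end-expiration = e^(−Te/τ) = e^(−0.44/0.4081) = 0.3402 → 34.02%.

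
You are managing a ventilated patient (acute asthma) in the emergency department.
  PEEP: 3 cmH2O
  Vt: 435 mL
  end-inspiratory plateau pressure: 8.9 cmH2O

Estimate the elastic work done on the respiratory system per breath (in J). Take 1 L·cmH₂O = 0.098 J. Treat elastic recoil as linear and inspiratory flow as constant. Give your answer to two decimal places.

0.13

Elastic work ≈ ½ × (Pplat − PEEP) × Vt = 0.5 × (8.9 − 3) × 0.435 L = 0.5 × 5.9 × 0.435 = 1.283 L·cmH2O.
× 0.098 J/(L·cmH2O) → 0.1257 J.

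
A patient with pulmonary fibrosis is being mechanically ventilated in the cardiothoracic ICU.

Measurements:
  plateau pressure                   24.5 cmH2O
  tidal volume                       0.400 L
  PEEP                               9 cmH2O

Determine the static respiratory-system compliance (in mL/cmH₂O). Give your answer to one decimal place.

Cstat = Vt / (Pplat − PEEP) = 400 / (24.5 − 9) = 400 / 15.5 = 25.806 mL/cmH2O.

25.8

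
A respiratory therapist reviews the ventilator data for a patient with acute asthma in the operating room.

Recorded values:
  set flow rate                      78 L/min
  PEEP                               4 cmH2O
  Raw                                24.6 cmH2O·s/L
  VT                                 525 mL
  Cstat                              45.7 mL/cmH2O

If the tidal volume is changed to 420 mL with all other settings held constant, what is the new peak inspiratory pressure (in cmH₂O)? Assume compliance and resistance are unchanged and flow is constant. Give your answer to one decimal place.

Flow: 78 L/min ÷ 60 = 1.3 L/s.
PIP = Vt/C + R·V̇ + PEEP (constant-flow equation of motion).
Only the elastic term changes: ΔPIP = ΔVt / C = (420 − 525) / 45.7 = -2.298 cmH2O.
Original PIP = 525/45.7 + 24.6×1.3 + 4 = 47.468 cmH2O; new PIP = 47.468 + (-2.298) = 45.17 cmH2O.

45.2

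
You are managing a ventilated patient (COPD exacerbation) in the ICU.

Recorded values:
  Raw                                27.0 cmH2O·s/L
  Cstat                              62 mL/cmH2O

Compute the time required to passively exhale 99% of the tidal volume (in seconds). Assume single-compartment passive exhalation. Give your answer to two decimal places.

τ = R × C = 27.0 × 62 mL/cmH2O = 27.0 × 0.062 L/cmH2O = 1.674 s.
Exhaled fraction f = 1 − e^(−t/τ) → t = −τ·ln(1 − f) = −1.674·ln(0.01) = 7.709 s.

7.71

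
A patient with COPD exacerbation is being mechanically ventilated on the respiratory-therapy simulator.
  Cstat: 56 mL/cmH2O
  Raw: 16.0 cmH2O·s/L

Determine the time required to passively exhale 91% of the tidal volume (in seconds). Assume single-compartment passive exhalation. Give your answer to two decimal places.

τ = R × C = 16.0 × 56 mL/cmH2O = 16.0 × 0.056 L/cmH2O = 0.896 s.
Exhaled fraction f = 1 − e^(−t/τ) → t = −τ·ln(1 − f) = −0.896·ln(0.09) = 2.158 s.

2.16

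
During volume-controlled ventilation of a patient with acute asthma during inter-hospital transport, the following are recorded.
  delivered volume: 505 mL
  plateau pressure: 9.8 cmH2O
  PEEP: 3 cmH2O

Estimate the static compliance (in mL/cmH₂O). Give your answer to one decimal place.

74.3

Cstat = Vt / (Pplat − PEEP) = 505 / (9.8 − 3) = 505 / 6.8 = 74.265 mL/cmH2O.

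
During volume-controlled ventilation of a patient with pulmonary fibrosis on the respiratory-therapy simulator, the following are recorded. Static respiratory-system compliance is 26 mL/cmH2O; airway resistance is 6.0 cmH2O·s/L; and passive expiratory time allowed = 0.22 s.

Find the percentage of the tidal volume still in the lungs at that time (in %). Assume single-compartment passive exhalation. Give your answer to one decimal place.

τ = R × C = 6.0 × 26 mL/cmH2O = 6.0 × 0.026 L/cmH2O = 0.156 s.
Passive exhalation: V(t)/V₀ = e^(−t/τ) = e^(−0.22/0.156) = 0.2441.
Fraction remaining = 0.2441 → 24.41%.

24.4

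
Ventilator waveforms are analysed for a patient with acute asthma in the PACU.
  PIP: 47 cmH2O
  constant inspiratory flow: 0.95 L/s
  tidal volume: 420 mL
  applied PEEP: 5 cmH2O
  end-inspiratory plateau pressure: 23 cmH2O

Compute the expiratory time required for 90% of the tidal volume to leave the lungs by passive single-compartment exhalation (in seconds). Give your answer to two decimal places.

1.36

R = (PIP − Pplat)/V̇ = (47 − 23) / 0.95 = 24.0/0.95 = 25.263 cmH2O·s/L.
C = Vt/(Pplat − PEEP) = 420.0 / (23 − 5) = 420.0/18.0 = 23.333 mL/cmH2O.
τ = R × C = 25.263 × 0.02333 L/cmH2O = 0.5894 s.
t = −τ·ln(1 − 0.90) = −0.5894·ln(0.1) = 1.357 s.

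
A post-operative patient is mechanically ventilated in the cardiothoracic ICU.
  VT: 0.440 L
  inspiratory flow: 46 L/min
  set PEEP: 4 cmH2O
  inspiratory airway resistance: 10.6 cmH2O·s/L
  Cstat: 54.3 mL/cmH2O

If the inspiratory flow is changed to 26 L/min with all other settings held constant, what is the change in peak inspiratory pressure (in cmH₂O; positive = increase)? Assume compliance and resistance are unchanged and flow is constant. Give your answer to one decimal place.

Flow: 46 L/min ÷ 60 = 0.7667 L/s.
New flow: 26 L/min ÷ 60 = 0.4333 L/s.
PIP = Vt/C + R·V̇ + PEEP (constant-flow equation of motion).
Only the resistive term changes: ΔPIP = R × ΔV̇ = 10.6 × (0.4333 − 0.7667) = 10.6 × -0.3334 = -3.534 cmH2O.

-3.5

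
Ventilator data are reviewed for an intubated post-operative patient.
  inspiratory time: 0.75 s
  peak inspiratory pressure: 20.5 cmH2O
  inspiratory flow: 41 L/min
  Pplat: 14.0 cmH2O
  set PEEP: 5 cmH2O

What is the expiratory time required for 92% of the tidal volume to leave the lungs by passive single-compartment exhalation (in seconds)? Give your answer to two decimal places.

1.37

Flow: 41 L/min ÷ 60 = 0.6833 L/s.
Vt = flow × Ti = 0.6833 L/s × 0.75 s × 1000 mL/L = 512.48 mL.
R = (PIP − Pplat)/V̇ = (20.5 − 14.0) / 0.6833 = 6.5/0.6833 = 9.513 cmH2O·s/L.
C = Vt/(Pplat − PEEP) = 512.48 / (14.0 − 5) = 512.48/9.0 = 56.942 mL/cmH2O.
τ = R × C = 9.513 × 0.05694 L/cmH2O = 0.5417 s.
t = −τ·ln(1 − 0.92) = −0.5417·ln(0.08) = 1.368 s.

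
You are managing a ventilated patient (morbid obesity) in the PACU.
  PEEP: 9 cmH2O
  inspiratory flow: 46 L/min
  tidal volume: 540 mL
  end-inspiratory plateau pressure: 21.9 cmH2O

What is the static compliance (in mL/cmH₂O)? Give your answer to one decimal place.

Cstat = Vt / (Pplat − PEEP) = 540 / (21.9 − 9) = 540 / 12.9 = 41.86 mL/cmH2O.

41.9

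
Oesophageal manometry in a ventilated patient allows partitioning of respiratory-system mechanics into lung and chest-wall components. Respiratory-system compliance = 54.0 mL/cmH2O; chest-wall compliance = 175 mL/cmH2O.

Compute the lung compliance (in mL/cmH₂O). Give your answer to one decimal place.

78.1

1/CL = 1/Crs − 1/Ccw.
1/CL = 1/54.0 − 1/175 = 0.0128.
CL = 78.125 mL/cmH2O.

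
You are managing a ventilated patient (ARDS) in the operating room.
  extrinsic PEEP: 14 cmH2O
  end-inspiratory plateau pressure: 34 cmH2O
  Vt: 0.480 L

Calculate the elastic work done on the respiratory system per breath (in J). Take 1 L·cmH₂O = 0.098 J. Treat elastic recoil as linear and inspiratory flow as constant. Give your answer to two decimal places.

Elastic work ≈ ½ × (Pplat − PEEP) × Vt = 0.5 × (34 − 14) × 0.480 L = 0.5 × 20.0 × 0.480 = 4.8 L·cmH2O.
× 0.098 J/(L·cmH2O) → 0.4704 J.

0.47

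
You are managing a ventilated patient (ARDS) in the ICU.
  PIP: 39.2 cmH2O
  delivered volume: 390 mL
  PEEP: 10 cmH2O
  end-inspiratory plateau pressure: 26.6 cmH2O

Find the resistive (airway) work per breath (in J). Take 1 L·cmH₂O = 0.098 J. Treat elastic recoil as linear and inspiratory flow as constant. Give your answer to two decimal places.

With constant inspiratory flow the resistive pressure is constant at PIP − Pplat = 39.2 − 26.6 = 12.6 cmH2O, so resistive work = 12.6 × 0.390 = 4.914 L·cmH2O.
× 0.098 J/(L·cmH2O) → 0.4816 J.

0.48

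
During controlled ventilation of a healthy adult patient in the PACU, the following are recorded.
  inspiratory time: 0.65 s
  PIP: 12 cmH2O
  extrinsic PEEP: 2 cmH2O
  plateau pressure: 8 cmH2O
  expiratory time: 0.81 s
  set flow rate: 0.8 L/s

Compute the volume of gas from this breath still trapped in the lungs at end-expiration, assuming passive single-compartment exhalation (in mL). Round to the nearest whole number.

80

Vt = flow × Ti = 0.8 L/s × 0.65 s × 1000 mL/L = 520.0 mL.
R = (PIP − Pplat)/V̇ = (12 − 8) / 0.8 = 4.0/0.8 = 5.0 cmH2O·s/L.
C = Vt/(Pplat − PEEP) = 520.0 / (8 − 2) = 520.0/6.0 = 86.667 mL/cmH2O.
τ = R × C = 5.0 × 0.08667 L/cmH2O = 0.4334 s.
Fraction remaining = e^(−Te/τ) = e^(−0.81/0.4334) = 0.1543.
Trapped volume = 520.0 × 0.1543 = 80.236 mL.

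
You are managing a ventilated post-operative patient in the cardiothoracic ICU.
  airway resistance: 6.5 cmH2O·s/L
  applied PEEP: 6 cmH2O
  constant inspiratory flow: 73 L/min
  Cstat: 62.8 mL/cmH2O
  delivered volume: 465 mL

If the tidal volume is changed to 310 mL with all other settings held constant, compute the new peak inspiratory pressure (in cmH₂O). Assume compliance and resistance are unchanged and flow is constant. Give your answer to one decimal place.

Flow: 73 L/min ÷ 60 = 1.2167 L/s.
PIP = Vt/C + R·V̇ + PEEP (constant-flow equation of motion).
Only the elastic term changes: ΔPIP = ΔVt / C = (310 − 465) / 62.8 = -2.468 cmH2O.
Original PIP = 465/62.8 + 6.5×1.2167 + 6 = 21.313 cmH2O; new PIP = 21.313 + (-2.468) = 18.845 cmH2O.

18.8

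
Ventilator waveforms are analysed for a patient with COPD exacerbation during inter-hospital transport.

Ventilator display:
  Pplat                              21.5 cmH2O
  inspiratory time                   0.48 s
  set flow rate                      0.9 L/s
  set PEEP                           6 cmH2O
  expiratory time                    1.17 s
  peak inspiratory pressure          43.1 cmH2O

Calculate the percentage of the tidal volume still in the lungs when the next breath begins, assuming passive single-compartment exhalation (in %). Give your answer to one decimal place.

Vt = flow × Ti = 0.9 L/s × 0.48 s × 1000 mL/L = 432.0 mL.
R = (PIP − Pplat)/V̇ = (43.1 − 21.5) / 0.9 = 21.6/0.9 = 24.0 cmH2O·s/L.
C = Vt/(Pplat − PEEP) = 432.0 / (21.5 − 6) = 432.0/15.5 = 27.871 mL/cmH2O.
τ = R × C = 24.0 × 0.02787 L/cmH2O = 0.6689 s.
Fraction remaining at end-expiration = e^(−Te/τ) = e^(−1.17/0.6689) = 0.1739 → 17.39%.

17.4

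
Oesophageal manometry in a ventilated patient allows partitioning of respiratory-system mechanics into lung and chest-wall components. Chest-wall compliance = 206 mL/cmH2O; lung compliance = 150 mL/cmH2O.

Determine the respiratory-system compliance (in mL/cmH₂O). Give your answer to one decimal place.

86.8

Lung and chest wall are elastances in series: 1/Crs = 1/CL + 1/Ccw.
1/Crs = 1/150 + 1/206 = 0.01152.
Crs = 86.806 mL/cmH2O.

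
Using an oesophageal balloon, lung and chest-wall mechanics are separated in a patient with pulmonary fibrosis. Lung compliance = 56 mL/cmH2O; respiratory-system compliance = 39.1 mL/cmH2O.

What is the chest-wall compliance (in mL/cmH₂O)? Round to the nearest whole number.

130

1/Ccw = 1/Crs − 1/CL.
1/Ccw = 1/39.1 − 1/56 = 0.007718.
Ccw = 129.57 mL/cmH2O.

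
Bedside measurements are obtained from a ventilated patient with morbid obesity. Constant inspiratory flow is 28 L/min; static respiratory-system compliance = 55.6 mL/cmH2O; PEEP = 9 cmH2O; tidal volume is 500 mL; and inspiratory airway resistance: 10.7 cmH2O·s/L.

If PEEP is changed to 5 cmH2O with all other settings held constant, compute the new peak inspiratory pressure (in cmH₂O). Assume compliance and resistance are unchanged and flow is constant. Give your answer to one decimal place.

Flow: 28 L/min ÷ 60 = 0.4667 L/s.
PIP = Vt/C + R·V̇ + PEEP (constant-flow equation of motion).
Only the baseline term changes: ΔPIP = ΔPEEP = 5 − 9 = -4.0 cmH2O.
Original PIP = 500/55.6 + 10.7×0.4667 + 9 = 22.986 cmH2O; new PIP = 22.986 + (-4.0) = 18.986 cmH2O.

19.0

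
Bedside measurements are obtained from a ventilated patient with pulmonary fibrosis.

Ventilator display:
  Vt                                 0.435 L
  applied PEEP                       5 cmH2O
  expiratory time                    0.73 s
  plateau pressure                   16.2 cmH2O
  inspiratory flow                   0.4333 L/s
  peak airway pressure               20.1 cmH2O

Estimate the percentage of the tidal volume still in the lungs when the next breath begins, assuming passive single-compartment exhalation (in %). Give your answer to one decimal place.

R = (PIP − Pplat)/V̇ = (20.1 − 16.2) / 0.4333 = 3.9/0.4333 = 9.001 cmH2O·s/L.
C = Vt/(Pplat − PEEP) = 435.0 / (16.2 − 5) = 435.0/11.2 = 38.839 mL/cmH2O.
τ = R × C = 9.001 × 0.03884 L/cmH2O = 0.3496 s.
Fraction remaining at end-expiration = e^(−Te/τ) = e^(−0.73/0.3496) = 0.1239 → 12.39%.

12.4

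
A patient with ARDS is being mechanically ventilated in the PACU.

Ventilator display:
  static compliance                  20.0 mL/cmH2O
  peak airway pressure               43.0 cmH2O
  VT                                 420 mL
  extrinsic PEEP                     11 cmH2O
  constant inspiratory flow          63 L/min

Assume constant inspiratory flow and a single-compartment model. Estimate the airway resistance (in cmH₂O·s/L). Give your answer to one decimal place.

10.5

Flow: 63 L/min ÷ 60 = 1.05 L/s.
Equation of motion (constant flow): PIP = Vt/C + R·V̇ + PEEP.
R·V̇ = PIP − Vt/C − PEEP = 43.0 − 420/20.0 − 11 = 43.0 − 21.0 − 11 = 11.0 cmH2O.
R = 11.0 / 1.05 = 10.476 cmH2O·s/L.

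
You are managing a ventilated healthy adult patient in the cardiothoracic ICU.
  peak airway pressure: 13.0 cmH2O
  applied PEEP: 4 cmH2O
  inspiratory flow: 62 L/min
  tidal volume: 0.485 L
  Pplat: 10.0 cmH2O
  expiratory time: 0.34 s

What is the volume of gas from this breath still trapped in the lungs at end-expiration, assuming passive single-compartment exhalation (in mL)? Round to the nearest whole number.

Flow: 62 L/min ÷ 60 = 1.0333 L/s.
R = (PIP − Pplat)/V̇ = (13.0 − 10.0) / 1.0333 = 3.0/1.0333 = 2.903 cmH2O·s/L.
C = Vt/(Pplat − PEEP) = 485.0 / (10.0 − 4) = 485.0/6.0 = 80.833 mL/cmH2O.
τ = R × C = 2.903 × 0.08083 L/cmH2O = 0.2346 s.
Fraction remaining = e^(−Te/τ) = e^(−0.34/0.2346) = 0.2347.
Trapped volume = 485.0 × 0.2347 = 113.83 mL.

114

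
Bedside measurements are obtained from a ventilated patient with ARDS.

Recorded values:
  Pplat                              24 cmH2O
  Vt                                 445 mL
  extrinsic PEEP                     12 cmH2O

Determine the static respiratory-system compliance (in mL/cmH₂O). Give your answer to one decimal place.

Cstat = Vt / (Pplat − PEEP) = 445 / (24 − 12) = 445 / 12.0 = 37.083 mL/cmH2O.

37.1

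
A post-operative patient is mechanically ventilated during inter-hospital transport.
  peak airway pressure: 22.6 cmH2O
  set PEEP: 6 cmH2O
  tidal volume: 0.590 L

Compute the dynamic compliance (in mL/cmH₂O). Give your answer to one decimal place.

Dynamic compliance = Vt / (PIP − PEEP) = 590 / (22.6 − 6) = 590 / 16.6 = 35.542 mL/cmH2O.

35.5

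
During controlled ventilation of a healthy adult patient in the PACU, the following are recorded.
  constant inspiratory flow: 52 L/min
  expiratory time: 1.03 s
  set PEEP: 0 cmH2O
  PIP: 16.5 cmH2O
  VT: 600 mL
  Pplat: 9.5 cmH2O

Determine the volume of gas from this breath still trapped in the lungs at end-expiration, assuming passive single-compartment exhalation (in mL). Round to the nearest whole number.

Flow: 52 L/min ÷ 60 = 0.8667 L/s.
R = (PIP − Pplat)/V̇ = (16.5 − 9.5) / 0.8667 = 7.0/0.8667 = 8.077 cmH2O·s/L.
C = Vt/(Pplat − PEEP) = 600.0 / (9.5 − 0) = 600.0/9.5 = 63.158 mL/cmH2O.
τ = R × C = 8.077 × 0.06316 L/cmH2O = 0.5101 s.
Fraction remaining = e^(−Te/τ) = e^(−1.03/0.5101) = 0.1328.
Trapped volume = 600.0 × 0.1328 = 79.68 mL.

80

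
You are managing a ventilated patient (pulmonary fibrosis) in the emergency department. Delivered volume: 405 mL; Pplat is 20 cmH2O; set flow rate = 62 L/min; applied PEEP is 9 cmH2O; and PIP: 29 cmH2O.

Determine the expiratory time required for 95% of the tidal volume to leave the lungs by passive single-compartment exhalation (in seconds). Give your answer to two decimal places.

0.96

Flow: 62 L/min ÷ 60 = 1.0333 L/s.
R = (PIP − Pplat)/V̇ = (29 − 20) / 1.0333 = 9.0/1.0333 = 8.71 cmH2O·s/L.
C = Vt/(Pplat − PEEP) = 405.0 / (20 − 9) = 405.0/11.0 = 36.818 mL/cmH2O.
τ = R × C = 8.71 × 0.03682 L/cmH2O = 0.3207 s.
t = −τ·ln(1 − 0.95) = −0.3207·ln(0.05) = 0.9607 s.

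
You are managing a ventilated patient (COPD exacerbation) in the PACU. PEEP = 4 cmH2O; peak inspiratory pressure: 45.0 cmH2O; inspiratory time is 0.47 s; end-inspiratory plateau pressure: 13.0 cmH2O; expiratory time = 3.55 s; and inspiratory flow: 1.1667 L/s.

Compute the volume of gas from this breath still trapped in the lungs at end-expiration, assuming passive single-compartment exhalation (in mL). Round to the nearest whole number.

66

Vt = flow × Ti = 1.1667 L/s × 0.47 s × 1000 mL/L = 548.35 mL.
R = (PIP − Pplat)/V̇ = (45.0 − 13.0) / 1.1667 = 32.0/1.1667 = 27.428 cmH2O·s/L.
C = Vt/(Pplat − PEEP) = 548.35 / (13.0 − 4) = 548.35/9.0 = 60.928 mL/cmH2O.
τ = R × C = 27.428 × 0.06093 L/cmH2O = 1.671 s.
Fraction remaining = e^(−Te/τ) = e^(−3.55/1.671) = 0.1195.
Trapped volume = 548.35 × 0.1195 = 65.528 mL.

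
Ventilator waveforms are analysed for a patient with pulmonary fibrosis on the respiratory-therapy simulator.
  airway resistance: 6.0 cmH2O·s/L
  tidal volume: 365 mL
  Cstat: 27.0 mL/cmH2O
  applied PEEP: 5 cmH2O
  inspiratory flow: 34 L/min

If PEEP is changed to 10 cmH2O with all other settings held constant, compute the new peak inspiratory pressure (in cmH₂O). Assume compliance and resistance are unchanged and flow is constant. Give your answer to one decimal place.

Flow: 34 L/min ÷ 60 = 0.5667 L/s.
PIP = Vt/C + R·V̇ + PEEP (constant-flow equation of motion).
Only the baseline term changes: ΔPIP = ΔPEEP = 10 − 5 = 5.0 cmH2O.
Original PIP = 365/27.0 + 6.0×0.5667 + 5 = 21.919 cmH2O; new PIP = 21.919 + (5.0) = 26.919 cmH2O.

26.9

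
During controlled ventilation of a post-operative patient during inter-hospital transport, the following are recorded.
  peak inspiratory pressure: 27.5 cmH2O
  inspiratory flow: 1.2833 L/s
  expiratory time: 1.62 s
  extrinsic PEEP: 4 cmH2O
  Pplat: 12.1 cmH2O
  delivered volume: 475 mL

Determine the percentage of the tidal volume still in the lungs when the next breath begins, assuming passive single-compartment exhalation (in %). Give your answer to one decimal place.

10.0

R = (PIP − Pplat)/V̇ = (27.5 − 12.1) / 1.2833 = 15.4/1.2833 = 12.0 cmH2O·s/L.
C = Vt/(Pplat − PEEP) = 475.0 / (12.1 − 4) = 475.0/8.1 = 58.642 mL/cmH2O.
τ = R × C = 12.0 × 0.05864 L/cmH2O = 0.7037 s.
Fraction remaining at end-expiration = e^(−Te/τ) = e^(−1.62/0.7037) = 0.1 → 10.0%.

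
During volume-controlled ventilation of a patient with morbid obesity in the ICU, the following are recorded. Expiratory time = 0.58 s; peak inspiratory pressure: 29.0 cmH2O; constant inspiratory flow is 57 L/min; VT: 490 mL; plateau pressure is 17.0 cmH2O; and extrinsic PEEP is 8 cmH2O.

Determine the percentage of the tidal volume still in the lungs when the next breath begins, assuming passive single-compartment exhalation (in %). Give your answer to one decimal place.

Flow: 57 L/min ÷ 60 = 0.95 L/s.
R = (PIP − Pplat)/V̇ = (29.0 − 17.0) / 0.95 = 12.0/0.95 = 12.632 cmH2O·s/L.
C = Vt/(Pplat − PEEP) = 490.0 / (17.0 − 8) = 490.0/9.0 = 54.444 mL/cmH2O.
τ = R × C = 12.632 × 0.05444 L/cmH2O = 0.6877 s.
Fraction remaining at end-expiration = e^(−Te/τ) = e^(−0.58/0.6877) = 0.4302 → 43.02%.

43.0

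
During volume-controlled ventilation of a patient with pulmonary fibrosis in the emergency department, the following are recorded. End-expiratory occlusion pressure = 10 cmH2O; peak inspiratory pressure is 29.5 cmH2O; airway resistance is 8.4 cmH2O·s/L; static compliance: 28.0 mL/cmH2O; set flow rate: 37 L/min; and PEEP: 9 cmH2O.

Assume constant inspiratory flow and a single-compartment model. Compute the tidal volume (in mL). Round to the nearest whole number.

Flow: 37 L/min ÷ 60 = 0.6167 L/s.
Total PEEP = 10 cmH2O (set 9 + intrinsic 1); this is the baseline alveolar pressure.
Equation of motion (constant flow): PIP = Vt/C + R·V̇ + PEEP.
Vt/C = PIP − R·V̇ − PEEP = 29.5 − 5.18 − 10 = 14.32 cmH2O.
Vt = C × 14.32 = 28.0 × 14.32 = 400.96 mL.

401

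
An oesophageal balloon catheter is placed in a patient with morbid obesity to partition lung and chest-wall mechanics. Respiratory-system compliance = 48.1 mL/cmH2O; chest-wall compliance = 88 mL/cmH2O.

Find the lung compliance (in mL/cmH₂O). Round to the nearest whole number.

1/CL = 1/Crs − 1/Ccw.
1/CL = 1/48.1 − 1/88 = 0.009426.
CL = 106.09 mL/cmH2O.

106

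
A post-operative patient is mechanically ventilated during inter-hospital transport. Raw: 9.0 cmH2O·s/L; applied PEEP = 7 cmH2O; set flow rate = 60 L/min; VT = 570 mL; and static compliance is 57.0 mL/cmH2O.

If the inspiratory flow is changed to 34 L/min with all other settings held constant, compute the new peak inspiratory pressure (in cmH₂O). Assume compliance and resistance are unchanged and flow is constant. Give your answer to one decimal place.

22.1

Flow: 60 L/min ÷ 60 = 1 L/s.
New flow: 34 L/min ÷ 60 = 0.5667 L/s.
PIP = Vt/C + R·V̇ + PEEP (constant-flow equation of motion).
Only the resistive term changes: ΔPIP = R × ΔV̇ = 9.0 × (0.5667 − 1) = 9.0 × -0.4333 = -3.9 cmH2O.
Original PIP = 570/57.0 + 9.0×1 + 7 = 26.0 cmH2O; new PIP = 26.0 + (-3.9) = 22.1 cmH2O.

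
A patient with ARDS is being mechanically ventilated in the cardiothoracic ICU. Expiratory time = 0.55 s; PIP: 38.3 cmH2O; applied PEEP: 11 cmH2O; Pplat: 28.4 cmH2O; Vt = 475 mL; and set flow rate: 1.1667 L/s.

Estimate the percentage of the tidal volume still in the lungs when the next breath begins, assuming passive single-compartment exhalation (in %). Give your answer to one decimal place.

9.3

R = (PIP − Pplat)/V̇ = (38.3 − 28.4) / 1.1667 = 9.9/1.1667 = 8.485 cmH2O·s/L.
C = Vt/(Pplat − PEEP) = 475.0 / (28.4 − 11) = 475.0/17.4 = 27.299 mL/cmH2O.
τ = R × C = 8.485 × 0.0273 L/cmH2O = 0.2316 s.
Fraction remaining at end-expiration = e^(−Te/τ) = e^(−0.55/0.2316) = 0.09303 → 9.303%.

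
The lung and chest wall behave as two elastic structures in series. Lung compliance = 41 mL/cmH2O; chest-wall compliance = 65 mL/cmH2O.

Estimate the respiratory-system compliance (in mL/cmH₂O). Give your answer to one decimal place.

Lung and chest wall are elastances in series: 1/Crs = 1/CL + 1/Ccw.
1/Crs = 1/41 + 1/65 = 0.03977.
Crs = 25.145 mL/cmH2O.

25.1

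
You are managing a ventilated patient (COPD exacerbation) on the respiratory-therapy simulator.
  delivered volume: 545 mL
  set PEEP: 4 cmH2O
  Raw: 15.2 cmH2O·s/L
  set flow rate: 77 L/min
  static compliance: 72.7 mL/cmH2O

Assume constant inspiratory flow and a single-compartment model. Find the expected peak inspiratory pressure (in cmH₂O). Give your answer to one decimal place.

Flow: 77 L/min ÷ 60 = 1.2833 L/s.
Equation of motion (constant flow): PIP = Vt/C + R·V̇ + PEEP.
PIP = 545/72.7 + 15.2×1.2833 + 4 = 7.497 + 19.506 + 4 = 31.003 cmH2O.

31.0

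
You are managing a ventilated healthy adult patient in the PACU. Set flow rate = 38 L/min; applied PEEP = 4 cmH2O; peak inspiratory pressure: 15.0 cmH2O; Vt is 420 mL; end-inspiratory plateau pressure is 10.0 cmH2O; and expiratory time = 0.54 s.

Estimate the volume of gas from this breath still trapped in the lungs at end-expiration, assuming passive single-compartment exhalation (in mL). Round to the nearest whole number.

158

Flow: 38 L/min ÷ 60 = 0.6333 L/s.
R = (PIP − Pplat)/V̇ = (15.0 − 10.0) / 0.6333 = 5.0/0.6333 = 7.895 cmH2O·s/L.
C = Vt/(Pplat − PEEP) = 420.0 / (10.0 − 4) = 420.0/6.0 = 70.0 mL/cmH2O.
τ = R × C = 7.895 × 0.07 L/cmH2O = 0.5527 s.
Fraction remaining = e^(−Te/τ) = e^(−0.54/0.5527) = 0.3764.
Trapped volume = 420.0 × 0.3764 = 158.09 mL.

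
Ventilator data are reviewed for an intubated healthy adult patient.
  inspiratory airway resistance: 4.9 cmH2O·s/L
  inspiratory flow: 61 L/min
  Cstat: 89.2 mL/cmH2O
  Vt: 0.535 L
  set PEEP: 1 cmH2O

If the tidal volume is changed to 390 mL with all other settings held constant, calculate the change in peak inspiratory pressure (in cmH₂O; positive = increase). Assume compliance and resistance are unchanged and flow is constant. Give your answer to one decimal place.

PIP = Vt/C + R·V̇ + PEEP (constant-flow equation of motion).
Only the elastic term changes: ΔPIP = ΔVt / C = (390 − 535) / 89.2 = -1.626 cmH2O.

-1.6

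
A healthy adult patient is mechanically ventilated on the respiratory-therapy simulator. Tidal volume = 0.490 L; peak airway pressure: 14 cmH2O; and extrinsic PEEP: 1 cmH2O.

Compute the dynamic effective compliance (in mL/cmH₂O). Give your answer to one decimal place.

37.7

Dynamic compliance = Vt / (PIP − PEEP) = 490 / (14 − 1) = 490 / 13.0 = 37.692 mL/cmH2O.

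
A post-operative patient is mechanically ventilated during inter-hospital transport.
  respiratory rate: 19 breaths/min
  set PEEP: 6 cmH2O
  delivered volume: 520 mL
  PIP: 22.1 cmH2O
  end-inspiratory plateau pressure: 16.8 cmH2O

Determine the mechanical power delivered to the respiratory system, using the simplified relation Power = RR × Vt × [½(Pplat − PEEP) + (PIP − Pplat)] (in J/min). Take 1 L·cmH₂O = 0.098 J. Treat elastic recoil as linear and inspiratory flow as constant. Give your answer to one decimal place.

Per-breath work = Vt × [½(Pplat−PEEP) + (PIP−Pplat)] = 0.520 × [0.5×10.8 + 5.3] = 0.520 × 10.7 = 5.564 L·cmH2O.
Power = 19 × 5.564 = 105.72 L·cmH2O/min.
× 0.098 J/(L·cmH2O) → 10.361 J/min.

10.4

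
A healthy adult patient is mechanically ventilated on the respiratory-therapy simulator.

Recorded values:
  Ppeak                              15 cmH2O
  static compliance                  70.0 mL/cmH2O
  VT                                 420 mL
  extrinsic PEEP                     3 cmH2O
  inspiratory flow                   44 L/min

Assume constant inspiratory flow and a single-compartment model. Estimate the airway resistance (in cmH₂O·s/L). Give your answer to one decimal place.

Flow: 44 L/min ÷ 60 = 0.7333 L/s.
Equation of motion (constant flow): PIP = Vt/C + R·V̇ + PEEP.
R·V̇ = PIP − Vt/C − PEEP = 15 − 420/70.0 − 3 = 15 − 6.0 − 3 = 6.0 cmH2O.
R = 6.0 / 0.7333 = 8.182 cmH2O·s/L.

8.2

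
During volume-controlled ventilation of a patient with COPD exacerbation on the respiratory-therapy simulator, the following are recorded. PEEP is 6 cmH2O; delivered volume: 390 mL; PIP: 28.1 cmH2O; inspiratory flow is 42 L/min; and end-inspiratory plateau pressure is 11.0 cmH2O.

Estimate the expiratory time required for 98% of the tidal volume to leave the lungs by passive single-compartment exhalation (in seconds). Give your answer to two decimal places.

7.45

Flow: 42 L/min ÷ 60 = 0.7 L/s.
R = (PIP − Pplat)/V̇ = (28.1 − 11.0) / 0.7 = 17.1/0.7 = 24.429 cmH2O·s/L.
C = Vt/(Pplat − PEEP) = 390.0 / (11.0 − 6) = 390.0/5.0 = 78.0 mL/cmH2O.
τ = R × C = 24.429 × 0.078 L/cmH2O = 1.905 s.
t = −τ·ln(1 − 0.98) = −1.905·ln(0.02) = 7.452 s.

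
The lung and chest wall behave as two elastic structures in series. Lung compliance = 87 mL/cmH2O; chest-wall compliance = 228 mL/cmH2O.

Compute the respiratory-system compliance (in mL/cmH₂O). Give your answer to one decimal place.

Lung and chest wall are elastances in series: 1/Crs = 1/CL + 1/Ccw.
1/Crs = 1/87 + 1/228 = 0.01588.
Crs = 62.972 mL/cmH2O.

63.0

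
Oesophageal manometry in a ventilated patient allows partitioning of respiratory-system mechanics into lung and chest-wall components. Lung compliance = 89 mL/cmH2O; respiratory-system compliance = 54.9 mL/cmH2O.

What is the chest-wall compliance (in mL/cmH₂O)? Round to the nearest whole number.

143

1/Ccw = 1/Crs − 1/CL.
1/Ccw = 1/54.9 − 1/89 = 0.006979.
Ccw = 143.29 mL/cmH2O.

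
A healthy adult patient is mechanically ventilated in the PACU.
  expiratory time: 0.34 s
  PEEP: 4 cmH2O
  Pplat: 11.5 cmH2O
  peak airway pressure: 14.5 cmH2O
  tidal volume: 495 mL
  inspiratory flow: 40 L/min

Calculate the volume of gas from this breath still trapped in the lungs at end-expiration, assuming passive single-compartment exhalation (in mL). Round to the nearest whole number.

158

Flow: 40 L/min ÷ 60 = 0.6667 L/s.
R = (PIP − Pplat)/V̇ = (14.5 − 11.5) / 0.6667 = 3.0/0.6667 = 4.5 cmH2O·s/L.
C = Vt/(Pplat − PEEP) = 495.0 / (11.5 − 4) = 495.0/7.5 = 66.0 mL/cmH2O.
τ = R × C = 4.5 × 0.066 L/cmH2O = 0.297 s.
Fraction remaining = e^(−Te/τ) = e^(−0.34/0.297) = 0.3183.
Trapped volume = 495.0 × 0.3183 = 157.56 mL.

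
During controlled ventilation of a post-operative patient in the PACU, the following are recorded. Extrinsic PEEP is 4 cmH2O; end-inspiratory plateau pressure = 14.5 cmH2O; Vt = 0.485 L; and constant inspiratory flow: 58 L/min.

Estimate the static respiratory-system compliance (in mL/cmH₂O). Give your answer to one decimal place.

46.2

Cstat = Vt / (Pplat − PEEP) = 485 / (14.5 − 4) = 485 / 10.5 = 46.19 mL/cmH2O.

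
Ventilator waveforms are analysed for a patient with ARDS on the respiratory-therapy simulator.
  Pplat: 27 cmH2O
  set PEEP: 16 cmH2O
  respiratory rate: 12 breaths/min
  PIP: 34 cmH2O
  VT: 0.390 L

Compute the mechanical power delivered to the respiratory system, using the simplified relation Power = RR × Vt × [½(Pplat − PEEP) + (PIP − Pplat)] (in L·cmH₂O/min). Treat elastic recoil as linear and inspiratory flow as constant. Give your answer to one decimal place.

Per-breath work = Vt × [½(Pplat−PEEP) + (PIP−Pplat)] = 0.390 × [0.5×11.0 + 7.0] = 0.390 × 12.5 = 4.875 L·cmH2O.
Power = 12 × 4.875 = 58.5 L·cmH2O/min.

58.5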